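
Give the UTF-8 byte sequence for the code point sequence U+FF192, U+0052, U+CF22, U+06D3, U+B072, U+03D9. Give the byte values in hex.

F3 BF 86 92 52 EC BC A2 DB 93 EB 81 B2 CF 99

U+FF192: 4-byte form → F3 BF 86 92.
U+0052: 1-byte form → 52.
U+CF22: 3-byte form → EC BC A2.
U+06D3: 2-byte form → DB 93.
U+B072: 3-byte form → EB 81 B2.
U+03D9: 2-byte form → CF 99.
Concatenated (15 bytes): F3 BF 86 92 52 EC BC A2 DB 93 EB 81 B2 CF 99.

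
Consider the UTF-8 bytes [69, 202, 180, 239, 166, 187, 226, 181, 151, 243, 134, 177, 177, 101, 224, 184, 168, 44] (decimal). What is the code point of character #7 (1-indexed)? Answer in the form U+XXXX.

U+0E28

Offset 0: leading byte 0x45 = 01000101 → 1-byte char #1 = 45.
Offset 1: leading byte 0xCA = 11001010 → 2-byte char #2 = CA B4.
Offset 3: leading byte 0xEF = 11101111 → 3-byte char #3 = EF A6 BB.
Offset 6: leading byte 0xE2 = 11100010 → 3-byte char #4 = E2 B5 97.
Offset 9: leading byte 0xF3 = 11110011 → 4-byte char #5 = F3 86 B1 B1.
Offset 13: leading byte 0x65 = 01100101 → 1-byte char #6 = 65.
Offset 14: leading byte 0xE0 = 11100000 → 3-byte char #7 = E0 B8 A8.
Leading byte 0xE0 = 11100000 matches 1110xxxx → 3-byte sequence.
Byte 1: 0xE0 = 11100000, payload 0000 (4 bits).
Byte 2: 0xB8 = 10111000 (10xxxxxx ✓), payload 111000.
Byte 3: 0xA8 = 10101000 (10xxxxxx ✓), payload 101000.
Concatenate: 0000111000101000 = 0xE28 (16 bits → U+0E28).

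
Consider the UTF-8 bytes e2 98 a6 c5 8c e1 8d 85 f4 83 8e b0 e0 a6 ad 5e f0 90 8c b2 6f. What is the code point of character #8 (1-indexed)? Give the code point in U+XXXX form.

Offset 0: leading byte 0xE2 = 11100010 → 3-byte char #1 = E2 98 A6.
Offset 3: leading byte 0xC5 = 11000101 → 2-byte char #2 = C5 8C.
Offset 5: leading byte 0xE1 = 11100001 → 3-byte char #3 = E1 8D 85.
Offset 8: leading byte 0xF4 = 11110100 → 4-byte char #4 = F4 83 8E B0.
Offset 12: leading byte 0xE0 = 11100000 → 3-byte char #5 = E0 A6 AD.
Offset 15: leading byte 0x5E = 01011110 → 1-byte char #6 = 5E.
Offset 16: leading byte 0xF0 = 11110000 → 4-byte char #7 = F0 90 8C B2.
Offset 20: leading byte 0x6F = 01101111 → 1-byte char #8 = 6F.
Leading byte 0x6F = 01101111 matches 0xxxxxxx → 1-byte sequence.
Byte 1: 0x6F = 01101111, payload 1101111 (7 bits).
Concatenate: 1101111 = 0x6F (7 bits → U+006F).

U+006F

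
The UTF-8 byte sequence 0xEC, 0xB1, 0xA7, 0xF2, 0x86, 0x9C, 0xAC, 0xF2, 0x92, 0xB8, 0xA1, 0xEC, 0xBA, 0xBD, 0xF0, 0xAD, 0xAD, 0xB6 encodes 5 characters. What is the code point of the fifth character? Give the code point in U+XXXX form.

Offset 0: leading byte 0xEC = 11101100 → 3-byte char #1 = EC B1 A7.
Offset 3: leading byte 0xF2 = 11110010 → 4-byte char #2 = F2 86 9C AC.
Offset 7: leading byte 0xF2 = 11110010 → 4-byte char #3 = F2 92 B8 A1.
Offset 11: leading byte 0xEC = 11101100 → 3-byte char #4 = EC BA BD.
Offset 14: leading byte 0xF0 = 11110000 → 4-byte char #5 = F0 AD AD B6.
Leading byte 0xF0 = 11110000 matches 11110xxx → 4-byte sequence.
Byte 1: 0xF0 = 11110000, payload 000 (3 bits).
Byte 2: 0xAD = 10101101 (10xxxxxx ✓), payload 101101.
Byte 3: 0xAD = 10101101 (10xxxxxx ✓), payload 101101.
Byte 4: 0xB6 = 10110110 (10xxxxxx ✓), payload 110110.
Concatenate: 000101101101101110110 = 0x2DB76 (21 bits → U+2DB76).

U+2DB76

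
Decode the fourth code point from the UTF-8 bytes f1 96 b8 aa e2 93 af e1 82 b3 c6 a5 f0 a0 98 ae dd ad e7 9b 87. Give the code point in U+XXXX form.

Offset 0: leading byte 0xF1 = 11110001 → 4-byte char #1 = F1 96 B8 AA.
Offset 4: leading byte 0xE2 = 11100010 → 3-byte char #2 = E2 93 AF.
Offset 7: leading byte 0xE1 = 11100001 → 3-byte char #3 = E1 82 B3.
Offset 10: leading byte 0xC6 = 11000110 → 2-byte char #4 = C6 A5.
Leading byte 0xC6 = 11000110 matches 110xxxxx → 2-byte sequence.
Byte 1: 0xC6 = 11000110, payload 00110 (5 bits).
Byte 2: 0xA5 = 10100101 (10xxxxxx ✓), payload 100101.
Concatenate: 00110100101 = 0x1A5 (11 bits → U+01A5).

U+01A5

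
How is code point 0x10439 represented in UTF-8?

U+10439 = 0x10439 = 66617 decimal. In range U+10000–U+10FFFF → 4-byte form: 11110xxx 10xxxxxx 10xxxxxx 10xxxxxx.
Binary (21 bits): 000010000010000111001.
Split 3+6+6+6: 000 | 010000 | 010000 | 111001.
Byte 1: 11110000 = 0xF0.
Byte 2: 10010000 = 0x90.
Byte 3: 10010000 = 0x90.
Byte 4: 10111001 = 0xB9.

F0 90 90 B9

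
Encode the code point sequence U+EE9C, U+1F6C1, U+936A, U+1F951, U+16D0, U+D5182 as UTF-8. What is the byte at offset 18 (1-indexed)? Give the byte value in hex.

1-indexed offset 18 is 0-indexed offset 17.
U+EE9C → 3-byte form EE BA 9C at offsets 0–2.
U+1F6C1 → 4-byte form F0 9F 9B 81 at offsets 3–6.
U+936A → 3-byte form E9 8D AA at offsets 7–9.
U+1F951 → 4-byte form F0 9F A5 91 at offsets 10–13.
U+16D0 → 3-byte form E1 9B 90 at offsets 14–16.
U+D5182 → 4-byte form F3 95 86 82 at offsets 17–20.
Offset 17 falls in char 6's range; it's byte 1 of F3 95 86 82 = 0xF3.

0xF3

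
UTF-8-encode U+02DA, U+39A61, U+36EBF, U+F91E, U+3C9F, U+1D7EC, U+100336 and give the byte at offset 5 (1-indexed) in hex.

0xA9

1-indexed offset 5 is 0-indexed offset 4.
U+02DA → 2-byte form CB 9A at offsets 0–1.
U+39A61 → 4-byte form F0 B9 A9 A1 at offsets 2–5.
Offset 4 falls in char 2's range; it's byte 3 of F0 B9 A9 A1 = 0xA9.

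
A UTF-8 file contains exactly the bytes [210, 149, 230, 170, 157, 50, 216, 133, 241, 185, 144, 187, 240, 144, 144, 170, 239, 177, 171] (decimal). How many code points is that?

7

Byte at offset 0: 0xD2 = 11010010 → 2-byte char (#1). Advance 2.
Byte at offset 2: 0xE6 = 11100110 → 3-byte char (#2). Advance 3.
Byte at offset 5: 0x32 = 00110010 → 1-byte char (#3). Advance 1.
Byte at offset 6: 0xD8 = 11011000 → 2-byte char (#4). Advance 2.
Byte at offset 8: 0xF1 = 11110001 → 4-byte char (#5). Advance 4.
Byte at offset 12: 0xF0 = 11110000 → 4-byte char (#6). Advance 4.
Byte at offset 16: 0xEF = 11101111 → 3-byte char (#7). Advance 3.
Reached end at offset 19 after 7 code points.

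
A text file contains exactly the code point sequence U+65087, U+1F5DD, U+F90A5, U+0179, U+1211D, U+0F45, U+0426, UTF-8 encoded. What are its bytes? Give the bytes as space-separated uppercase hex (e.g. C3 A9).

U+65087: 4-byte form → F1 A5 82 87.
U+1F5DD: 4-byte form → F0 9F 97 9D.
U+F90A5: 4-byte form → F3 B9 82 A5.
U+0179: 2-byte form → C5 B9.
U+1211D: 4-byte form → F0 92 84 9D.
U+0F45: 3-byte form → E0 BD 85.
U+0426: 2-byte form → D0 A6.
Concatenated (23 bytes): F1 A5 82 87 F0 9F 97 9D F3 B9 82 A5 C5 B9 F0 92 84 9D E0 BD 85 D0 A6.

F1 A5 82 87 F0 9F 97 9D F3 B9 82 A5 C5 B9 F0 92 84 9D E0 BD 85 D0 A6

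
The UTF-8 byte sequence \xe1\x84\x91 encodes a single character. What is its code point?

U+1111

Leading byte 0xE1 = 11100001 matches 1110xxxx → 3-byte sequence.
Byte 1: 0xE1 = 11100001, payload 0001 (4 bits).
Byte 2: 0x84 = 10000100 (10xxxxxx ✓), payload 000100.
Byte 3: 0x91 = 10010001 (10xxxxxx ✓), payload 010001.
Concatenate: 0001000100010001 = 0x1111 (16 bits → U+1111).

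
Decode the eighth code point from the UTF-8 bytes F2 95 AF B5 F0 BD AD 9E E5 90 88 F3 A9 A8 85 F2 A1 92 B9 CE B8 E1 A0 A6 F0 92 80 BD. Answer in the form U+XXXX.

U+1203D

Offset 0: leading byte 0xF2 = 11110010 → 4-byte char #1 = F2 95 AF B5.
Offset 4: leading byte 0xF0 = 11110000 → 4-byte char #2 = F0 BD AD 9E.
Offset 8: leading byte 0xE5 = 11100101 → 3-byte char #3 = E5 90 88.
Offset 11: leading byte 0xF3 = 11110011 → 4-byte char #4 = F3 A9 A8 85.
Offset 15: leading byte 0xF2 = 11110010 → 4-byte char #5 = F2 A1 92 B9.
Offset 19: leading byte 0xCE = 11001110 → 2-byte char #6 = CE B8.
Offset 21: leading byte 0xE1 = 11100001 → 3-byte char #7 = E1 A0 A6.
Offset 24: leading byte 0xF0 = 11110000 → 4-byte char #8 = F0 92 80 BD.
Leading byte 0xF0 = 11110000 matches 11110xxx → 4-byte sequence.
Byte 1: 0xF0 = 11110000, payload 000 (3 bits).
Byte 2: 0x92 = 10010010 (10xxxxxx ✓), payload 010010.
Byte 3: 0x80 = 10000000 (10xxxxxx ✓), payload 000000.
Byte 4: 0xBD = 10111101 (10xxxxxx ✓), payload 111101.
Concatenate: 000010010000000111101 = 0x1203D (21 bits → U+1203D).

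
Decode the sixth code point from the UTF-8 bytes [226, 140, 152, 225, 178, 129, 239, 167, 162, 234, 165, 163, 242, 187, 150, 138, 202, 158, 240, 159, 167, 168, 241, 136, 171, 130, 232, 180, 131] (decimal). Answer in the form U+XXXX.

U+029E

Offset 0: leading byte 0xE2 = 11100010 → 3-byte char #1 = E2 8C 98.
Offset 3: leading byte 0xE1 = 11100001 → 3-byte char #2 = E1 B2 81.
Offset 6: leading byte 0xEF = 11101111 → 3-byte char #3 = EF A7 A2.
Offset 9: leading byte 0xEA = 11101010 → 3-byte char #4 = EA A5 A3.
Offset 12: leading byte 0xF2 = 11110010 → 4-byte char #5 = F2 BB 96 8A.
Offset 16: leading byte 0xCA = 11001010 → 2-byte char #6 = CA 9E.
Leading byte 0xCA = 11001010 matches 110xxxxx → 2-byte sequence.
Byte 1: 0xCA = 11001010, payload 01010 (5 bits).
Byte 2: 0x9E = 10011110 (10xxxxxx ✓), payload 011110.
Concatenate: 01010011110 = 0x29E (11 bits → U+029E).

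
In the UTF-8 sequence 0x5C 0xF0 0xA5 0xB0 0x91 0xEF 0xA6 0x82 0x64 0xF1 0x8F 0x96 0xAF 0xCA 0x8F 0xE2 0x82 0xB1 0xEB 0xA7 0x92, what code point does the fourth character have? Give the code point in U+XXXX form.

U+0064

Offset 0: leading byte 0x5C = 01011100 → 1-byte char #1 = 5C.
Offset 1: leading byte 0xF0 = 11110000 → 4-byte char #2 = F0 A5 B0 91.
Offset 5: leading byte 0xEF = 11101111 → 3-byte char #3 = EF A6 82.
Offset 8: leading byte 0x64 = 01100100 → 1-byte char #4 = 64.
Leading byte 0x64 = 01100100 matches 0xxxxxxx → 1-byte sequence.
Byte 1: 0x64 = 01100100, payload 1100100 (7 bits).
Concatenate: 1100100 = 0x64 (7 bits → U+0064).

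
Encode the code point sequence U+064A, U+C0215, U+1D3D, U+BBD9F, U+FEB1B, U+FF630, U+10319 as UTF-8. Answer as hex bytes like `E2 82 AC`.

D9 8A F3 80 88 95 E1 B4 BD F2 BB B6 9F F3 BE AC 9B F3 BF 98 B0 F0 90 8C 99

U+064A: 2-byte form → D9 8A.
U+C0215: 4-byte form → F3 80 88 95.
U+1D3D: 3-byte form → E1 B4 BD.
U+BBD9F: 4-byte form → F2 BB B6 9F.
U+FEB1B: 4-byte form → F3 BE AC 9B.
U+FF630: 4-byte form → F3 BF 98 B0.
U+10319: 4-byte form → F0 90 8C 99.
Concatenated (25 bytes): D9 8A F3 80 88 95 E1 B4 BD F2 BB B6 9F F3 BE AC 9B F3 BF 98 B0 F0 90 8C 99.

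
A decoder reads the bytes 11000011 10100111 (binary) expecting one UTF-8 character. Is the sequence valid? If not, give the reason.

valid

Leading byte 0xC3 = 11000011 → 2-byte form.
Continuation bytes 0xA7=10100111 all match 10xxxxxx.
Decoded value 0xE7 is ≥ 0x80 (shortest form) and not a surrogate.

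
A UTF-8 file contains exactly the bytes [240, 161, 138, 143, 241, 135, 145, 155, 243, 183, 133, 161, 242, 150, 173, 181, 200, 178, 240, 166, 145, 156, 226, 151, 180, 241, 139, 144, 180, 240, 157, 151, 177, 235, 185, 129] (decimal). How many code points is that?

Byte at offset 0: 0xF0 = 11110000 → 4-byte char (#1). Advance 4.
Byte at offset 4: 0xF1 = 11110001 → 4-byte char (#2). Advance 4.
Byte at offset 8: 0xF3 = 11110011 → 4-byte char (#3). Advance 4.
Byte at offset 12: 0xF2 = 11110010 → 4-byte char (#4). Advance 4.
Byte at offset 16: 0xC8 = 11001000 → 2-byte char (#5). Advance 2.
Byte at offset 18: 0xF0 = 11110000 → 4-byte char (#6). Advance 4.
Byte at offset 22: 0xE2 = 11100010 → 3-byte char (#7). Advance 3.
Byte at offset 25: 0xF1 = 11110001 → 4-byte char (#8). Advance 4.
Byte at offset 29: 0xF0 = 11110000 → 4-byte char (#9). Advance 4.
Byte at offset 33: 0xEB = 11101011 → 3-byte char (#10). Advance 3.
Reached end at offset 36 after 10 code points.

10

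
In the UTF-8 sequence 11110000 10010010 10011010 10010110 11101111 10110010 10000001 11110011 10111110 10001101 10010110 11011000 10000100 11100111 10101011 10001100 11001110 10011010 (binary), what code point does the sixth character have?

U+039A

Offset 0: leading byte 0xF0 = 11110000 → 4-byte char #1 = F0 92 9A 96.
Offset 4: leading byte 0xEF = 11101111 → 3-byte char #2 = EF B2 81.
Offset 7: leading byte 0xF3 = 11110011 → 4-byte char #3 = F3 BE 8D 96.
Offset 11: leading byte 0xD8 = 11011000 → 2-byte char #4 = D8 84.
Offset 13: leading byte 0xE7 = 11100111 → 3-byte char #5 = E7 AB 8C.
Offset 16: leading byte 0xCE = 11001110 → 2-byte char #6 = CE 9A.
Leading byte 0xCE = 11001110 matches 110xxxxx → 2-byte sequence.
Byte 1: 0xCE = 11001110, payload 01110 (5 bits).
Byte 2: 0x9A = 10011010 (10xxxxxx ✓), payload 011010.
Concatenate: 01110011010 = 0x39A (11 bits → U+039A).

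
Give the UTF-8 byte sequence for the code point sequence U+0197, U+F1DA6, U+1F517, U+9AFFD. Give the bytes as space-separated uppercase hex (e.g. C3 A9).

C6 97 F3 B1 B6 A6 F0 9F 94 97 F2 9A BF BD

U+0197: 2-byte form → C6 97.
U+F1DA6: 4-byte form → F3 B1 B6 A6.
U+1F517: 4-byte form → F0 9F 94 97.
U+9AFFD: 4-byte form → F2 9A BF BD.
Concatenated (14 bytes): C6 97 F3 B1 B6 A6 F0 9F 94 97 F2 9A BF BD.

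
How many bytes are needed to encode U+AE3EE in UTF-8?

U+AE3EE = 0xAE3EE. UTF-8 uses 1 byte below 0x80, 2 below 0x800, 3 below 0x10000, 4 up to 0x10FFFF. 0xAE3EE is in U+10000–U+10FFFF → 4 bytes.

4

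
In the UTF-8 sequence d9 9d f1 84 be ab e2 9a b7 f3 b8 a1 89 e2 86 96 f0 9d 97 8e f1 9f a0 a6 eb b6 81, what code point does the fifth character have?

Offset 0: leading byte 0xD9 = 11011001 → 2-byte char #1 = D9 9D.
Offset 2: leading byte 0xF1 = 11110001 → 4-byte char #2 = F1 84 BE AB.
Offset 6: leading byte 0xE2 = 11100010 → 3-byte char #3 = E2 9A B7.
Offset 9: leading byte 0xF3 = 11110011 → 4-byte char #4 = F3 B8 A1 89.
Offset 13: leading byte 0xE2 = 11100010 → 3-byte char #5 = E2 86 96.
Leading byte 0xE2 = 11100010 matches 1110xxxx → 3-byte sequence.
Byte 1: 0xE2 = 11100010, payload 0010 (4 bits).
Byte 2: 0x86 = 10000110 (10xxxxxx ✓), payload 000110.
Byte 3: 0x96 = 10010110 (10xxxxxx ✓), payload 010110.
Concatenate: 0010000110010110 = 0x2196 (16 bits → U+2196).

U+2196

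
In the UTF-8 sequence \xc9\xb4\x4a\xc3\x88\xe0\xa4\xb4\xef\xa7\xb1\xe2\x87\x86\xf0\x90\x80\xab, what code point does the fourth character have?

U+0934

Offset 0: leading byte 0xC9 = 11001001 → 2-byte char #1 = C9 B4.
Offset 2: leading byte 0x4A = 01001010 → 1-byte char #2 = 4A.
Offset 3: leading byte 0xC3 = 11000011 → 2-byte char #3 = C3 88.
Offset 5: leading byte 0xE0 = 11100000 → 3-byte char #4 = E0 A4 B4.
Leading byte 0xE0 = 11100000 matches 1110xxxx → 3-byte sequence.
Byte 1: 0xE0 = 11100000, payload 0000 (4 bits).
Byte 2: 0xA4 = 10100100 (10xxxxxx ✓), payload 100100.
Byte 3: 0xB4 = 10110100 (10xxxxxx ✓), payload 110100.
Concatenate: 0000100100110100 = 0x934 (16 bits → U+0934).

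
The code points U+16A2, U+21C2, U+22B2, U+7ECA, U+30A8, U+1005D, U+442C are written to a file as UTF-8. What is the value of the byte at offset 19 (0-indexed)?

0xE4

U+16A2 → 3-byte form E1 9A A2 at offsets 0–2.
U+21C2 → 3-byte form E2 87 82 at offsets 3–5.
U+22B2 → 3-byte form E2 8A B2 at offsets 6–8.
U+7ECA → 3-byte form E7 BB 8A at offsets 9–11.
U+30A8 → 3-byte form E3 82 A8 at offsets 12–14.
U+1005D → 4-byte form F0 90 81 9D at offsets 15–18.
U+442C → 3-byte form E4 90 AC at offsets 19–21.
Offset 19 falls in char 7's range; it's byte 1 of E4 90 AC = 0xE4.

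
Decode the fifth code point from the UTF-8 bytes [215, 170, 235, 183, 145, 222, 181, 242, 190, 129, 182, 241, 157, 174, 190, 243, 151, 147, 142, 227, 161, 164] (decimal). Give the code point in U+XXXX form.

U+5DBBE

Offset 0: leading byte 0xD7 = 11010111 → 2-byte char #1 = D7 AA.
Offset 2: leading byte 0xEB = 11101011 → 3-byte char #2 = EB B7 91.
Offset 5: leading byte 0xDE = 11011110 → 2-byte char #3 = DE B5.
Offset 7: leading byte 0xF2 = 11110010 → 4-byte char #4 = F2 BE 81 B6.
Offset 11: leading byte 0xF1 = 11110001 → 4-byte char #5 = F1 9D AE BE.
Leading byte 0xF1 = 11110001 matches 11110xxx → 4-byte sequence.
Byte 1: 0xF1 = 11110001, payload 001 (3 bits).
Byte 2: 0x9D = 10011101 (10xxxxxx ✓), payload 011101.
Byte 3: 0xAE = 10101110 (10xxxxxx ✓), payload 101110.
Byte 4: 0xBE = 10111110 (10xxxxxx ✓), payload 111110.
Concatenate: 001011101101110111110 = 0x5DBBE (21 bits → U+5DBBE).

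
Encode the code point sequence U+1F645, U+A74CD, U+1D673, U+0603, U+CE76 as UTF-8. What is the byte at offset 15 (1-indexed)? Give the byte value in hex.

1-indexed offset 15 is 0-indexed offset 14.
U+1F645 → 4-byte form F0 9F 99 85 at offsets 0–3.
U+A74CD → 4-byte form F2 A7 93 8D at offsets 4–7.
U+1D673 → 4-byte form F0 9D 99 B3 at offsets 8–11.
U+0603 → 2-byte form D8 83 at offsets 12–13.
U+CE76 → 3-byte form EC B9 B6 at offsets 14–16.
Offset 14 falls in char 5's range; it's byte 1 of EC B9 B6 = 0xEC.

0xEC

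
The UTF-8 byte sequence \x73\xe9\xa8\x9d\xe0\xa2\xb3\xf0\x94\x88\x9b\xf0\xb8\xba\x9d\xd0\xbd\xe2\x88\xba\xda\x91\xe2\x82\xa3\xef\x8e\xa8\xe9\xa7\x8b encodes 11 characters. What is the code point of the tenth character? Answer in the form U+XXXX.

Offset 0: leading byte 0x73 = 01110011 → 1-byte char #1 = 73.
Offset 1: leading byte 0xE9 = 11101001 → 3-byte char #2 = E9 A8 9D.
Offset 4: leading byte 0xE0 = 11100000 → 3-byte char #3 = E0 A2 B3.
Offset 7: leading byte 0xF0 = 11110000 → 4-byte char #4 = F0 94 88 9B.
Offset 11: leading byte 0xF0 = 11110000 → 4-byte char #5 = F0 B8 BA 9D.
Offset 15: leading byte 0xD0 = 11010000 → 2-byte char #6 = D0 BD.
Offset 17: leading byte 0xE2 = 11100010 → 3-byte char #7 = E2 88 BA.
Offset 20: leading byte 0xDA = 11011010 → 2-byte char #8 = DA 91.
Offset 22: leading byte 0xE2 = 11100010 → 3-byte char #9 = E2 82 A3.
Offset 25: leading byte 0xEF = 11101111 → 3-byte char #10 = EF 8E A8.
Leading byte 0xEF = 11101111 matches 1110xxxx → 3-byte sequence.
Byte 1: 0xEF = 11101111, payload 1111 (4 bits).
Byte 2: 0x8E = 10001110 (10xxxxxx ✓), payload 001110.
Byte 3: 0xA8 = 10101000 (10xxxxxx ✓), payload 101000.
Concatenate: 1111001110101000 = 0xF3A8 (16 bits → U+F3A8).

U+F3A8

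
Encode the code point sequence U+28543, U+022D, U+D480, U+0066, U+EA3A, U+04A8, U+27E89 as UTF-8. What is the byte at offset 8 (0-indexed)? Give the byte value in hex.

0x80

U+28543 → 4-byte form F0 A8 95 83 at offsets 0–3.
U+022D → 2-byte form C8 AD at offsets 4–5.
U+D480 → 3-byte form ED 92 80 at offsets 6–8.
Offset 8 falls in char 3's range; it's byte 3 of ED 92 80 = 0x80.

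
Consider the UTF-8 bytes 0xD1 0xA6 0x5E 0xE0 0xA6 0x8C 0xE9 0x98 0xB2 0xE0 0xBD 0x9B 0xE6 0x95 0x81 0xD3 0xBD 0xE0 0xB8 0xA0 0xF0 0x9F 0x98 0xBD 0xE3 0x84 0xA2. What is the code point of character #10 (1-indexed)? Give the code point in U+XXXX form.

Offset 0: leading byte 0xD1 = 11010001 → 2-byte char #1 = D1 A6.
Offset 2: leading byte 0x5E = 01011110 → 1-byte char #2 = 5E.
Offset 3: leading byte 0xE0 = 11100000 → 3-byte char #3 = E0 A6 8C.
Offset 6: leading byte 0xE9 = 11101001 → 3-byte char #4 = E9 98 B2.
Offset 9: leading byte 0xE0 = 11100000 → 3-byte char #5 = E0 BD 9B.
Offset 12: leading byte 0xE6 = 11100110 → 3-byte char #6 = E6 95 81.
Offset 15: leading byte 0xD3 = 11010011 → 2-byte char #7 = D3 BD.
Offset 17: leading byte 0xE0 = 11100000 → 3-byte char #8 = E0 B8 A0.
Offset 20: leading byte 0xF0 = 11110000 → 4-byte char #9 = F0 9F 98 BD.
Offset 24: leading byte 0xE3 = 11100011 → 3-byte char #10 = E3 84 A2.
Leading byte 0xE3 = 11100011 matches 1110xxxx → 3-byte sequence.
Byte 1: 0xE3 = 11100011, payload 0011 (4 bits).
Byte 2: 0x84 = 10000100 (10xxxxxx ✓), payload 000100.
Byte 3: 0xA2 = 10100010 (10xxxxxx ✓), payload 100010.
Concatenate: 0011000100100010 = 0x3122 (16 bits → U+3122).

U+3122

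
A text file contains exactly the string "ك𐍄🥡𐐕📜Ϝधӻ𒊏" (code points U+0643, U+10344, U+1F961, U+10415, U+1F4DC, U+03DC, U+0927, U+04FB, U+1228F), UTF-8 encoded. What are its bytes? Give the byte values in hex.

D9 83 F0 90 8D 84 F0 9F A5 A1 F0 90 90 95 F0 9F 93 9C CF 9C E0 A4 A7 D3 BB F0 92 8A 8F

U+0643: 2-byte form → D9 83.
U+10344: 4-byte form → F0 90 8D 84.
U+1F961: 4-byte form → F0 9F A5 A1.
U+10415: 4-byte form → F0 90 90 95.
U+1F4DC: 4-byte form → F0 9F 93 9C.
U+03DC: 2-byte form → CF 9C.
U+0927: 3-byte form → E0 A4 A7.
U+04FB: 2-byte form → D3 BB.
U+1228F: 4-byte form → F0 92 8A 8F.
Concatenated (29 bytes): D9 83 F0 90 8D 84 F0 9F A5 A1 F0 90 90 95 F0 9F 93 9C CF 9C E0 A4 A7 D3 BB F0 92 8A 8F.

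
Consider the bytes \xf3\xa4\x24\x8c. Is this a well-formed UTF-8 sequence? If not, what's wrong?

invalid (non-continuation byte where continuation expected)

Leading byte 0xF3 = 11110011 → 4-byte form.
Byte 3 is 0x24 = 00100100, which is not 10xxxxxx — expected a continuation byte.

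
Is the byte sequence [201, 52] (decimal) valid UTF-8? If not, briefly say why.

invalid (non-continuation byte where continuation expected)

Leading byte 0xC9 = 11001001 → 2-byte form.
Byte 2 is 0x34 = 00110100, which is not 10xxxxxx — expected a continuation byte.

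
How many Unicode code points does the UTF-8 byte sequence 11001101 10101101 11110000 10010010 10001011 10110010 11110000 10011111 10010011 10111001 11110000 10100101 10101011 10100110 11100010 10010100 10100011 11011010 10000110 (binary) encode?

6

Byte at offset 0: 0xCD = 11001101 → 2-byte char (#1). Advance 2.
Byte at offset 2: 0xF0 = 11110000 → 4-byte char (#2). Advance 4.
Byte at offset 6: 0xF0 = 11110000 → 4-byte char (#3). Advance 4.
Byte at offset 10: 0xF0 = 11110000 → 4-byte char (#4). Advance 4.
Byte at offset 14: 0xE2 = 11100010 → 3-byte char (#5). Advance 3.
Byte at offset 17: 0xDA = 11011010 → 2-byte char (#6). Advance 2.
Reached end at offset 19 after 6 code points.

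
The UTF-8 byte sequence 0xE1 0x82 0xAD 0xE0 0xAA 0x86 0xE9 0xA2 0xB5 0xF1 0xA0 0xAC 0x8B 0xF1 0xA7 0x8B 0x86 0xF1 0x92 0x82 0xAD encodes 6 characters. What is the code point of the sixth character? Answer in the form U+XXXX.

Offset 0: leading byte 0xE1 = 11100001 → 3-byte char #1 = E1 82 AD.
Offset 3: leading byte 0xE0 = 11100000 → 3-byte char #2 = E0 AA 86.
Offset 6: leading byte 0xE9 = 11101001 → 3-byte char #3 = E9 A2 B5.
Offset 9: leading byte 0xF1 = 11110001 → 4-byte char #4 = F1 A0 AC 8B.
Offset 13: leading byte 0xF1 = 11110001 → 4-byte char #5 = F1 A7 8B 86.
Offset 17: leading byte 0xF1 = 11110001 → 4-byte char #6 = F1 92 82 AD.
Leading byte 0xF1 = 11110001 matches 11110xxx → 4-byte sequence.
Byte 1: 0xF1 = 11110001, payload 001 (3 bits).
Byte 2: 0x92 = 10010010 (10xxxxxx ✓), payload 010010.
Byte 3: 0x82 = 10000010 (10xxxxxx ✓), payload 000010.
Byte 4: 0xAD = 10101101 (10xxxxxx ✓), payload 101101.
Concatenate: 001010010000010101101 = 0x520AD (21 bits → U+520AD).

U+520AD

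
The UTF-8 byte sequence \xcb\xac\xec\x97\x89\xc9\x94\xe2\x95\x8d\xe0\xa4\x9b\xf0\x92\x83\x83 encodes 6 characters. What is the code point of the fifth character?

Offset 0: leading byte 0xCB = 11001011 → 2-byte char #1 = CB AC.
Offset 2: leading byte 0xEC = 11101100 → 3-byte char #2 = EC 97 89.
Offset 5: leading byte 0xC9 = 11001001 → 2-byte char #3 = C9 94.
Offset 7: leading byte 0xE2 = 11100010 → 3-byte char #4 = E2 95 8D.
Offset 10: leading byte 0xE0 = 11100000 → 3-byte char #5 = E0 A4 9B.
Leading byte 0xE0 = 11100000 matches 1110xxxx → 3-byte sequence.
Byte 1: 0xE0 = 11100000, payload 0000 (4 bits).
Byte 2: 0xA4 = 10100100 (10xxxxxx ✓), payload 100100.
Byte 3: 0x9B = 10011011 (10xxxxxx ✓), payload 011011.
Concatenate: 0000100100011011 = 0x91B (16 bits → U+091B).

U+091B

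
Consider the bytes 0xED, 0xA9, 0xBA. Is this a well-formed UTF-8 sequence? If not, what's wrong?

Structurally a 3-byte sequence; payload = 0xDA7A.
But 0xDA7A is in U+D800–U+DFFF, the surrogate range. Surrogates are not Unicode scalar values and are forbidden in UTF-8.

invalid (encodes a surrogate (U+D800–U+DFFF))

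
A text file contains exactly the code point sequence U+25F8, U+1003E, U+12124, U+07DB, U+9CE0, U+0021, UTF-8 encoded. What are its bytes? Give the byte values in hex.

U+25F8: 3-byte form → E2 97 B8.
U+1003E: 4-byte form → F0 90 80 BE.
U+12124: 4-byte form → F0 92 84 A4.
U+07DB: 2-byte form → DF 9B.
U+9CE0: 3-byte form → E9 B3 A0.
U+0021: 1-byte form → 21.
Concatenated (17 bytes): E2 97 B8 F0 90 80 BE F0 92 84 A4 DF 9B E9 B3 A0 21.

E2 97 B8 F0 90 80 BE F0 92 84 A4 DF 9B E9 B3 A0 21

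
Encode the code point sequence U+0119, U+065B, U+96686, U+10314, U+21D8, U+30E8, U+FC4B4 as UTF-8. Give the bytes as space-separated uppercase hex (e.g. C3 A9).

C4 99 D9 9B F2 96 9A 86 F0 90 8C 94 E2 87 98 E3 83 A8 F3 BC 92 B4

U+0119: 2-byte form → C4 99.
U+065B: 2-byte form → D9 9B.
U+96686: 4-byte form → F2 96 9A 86.
U+10314: 4-byte form → F0 90 8C 94.
U+21D8: 3-byte form → E2 87 98.
U+30E8: 3-byte form → E3 83 A8.
U+FC4B4: 4-byte form → F3 BC 92 B4.
Concatenated (22 bytes): C4 99 D9 9B F2 96 9A 86 F0 90 8C 94 E2 87 98 E3 83 A8 F3 BC 92 B4.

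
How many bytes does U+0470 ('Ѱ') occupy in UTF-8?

2

U+0470 = 0x470. UTF-8 uses 1 byte below 0x80, 2 below 0x800, 3 below 0x10000, 4 up to 0x10FFFF. 0x470 is in U+0080–U+07FF → 2 bytes.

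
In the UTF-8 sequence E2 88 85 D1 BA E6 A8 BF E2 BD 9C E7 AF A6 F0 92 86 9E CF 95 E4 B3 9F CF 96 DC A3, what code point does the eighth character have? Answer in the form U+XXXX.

Offset 0: leading byte 0xE2 = 11100010 → 3-byte char #1 = E2 88 85.
Offset 3: leading byte 0xD1 = 11010001 → 2-byte char #2 = D1 BA.
Offset 5: leading byte 0xE6 = 11100110 → 3-byte char #3 = E6 A8 BF.
Offset 8: leading byte 0xE2 = 11100010 → 3-byte char #4 = E2 BD 9C.
Offset 11: leading byte 0xE7 = 11100111 → 3-byte char #5 = E7 AF A6.
Offset 14: leading byte 0xF0 = 11110000 → 4-byte char #6 = F0 92 86 9E.
Offset 18: leading byte 0xCF = 11001111 → 2-byte char #7 = CF 95.
Offset 20: leading byte 0xE4 = 11100100 → 3-byte char #8 = E4 B3 9F.
Leading byte 0xE4 = 11100100 matches 1110xxxx → 3-byte sequence.
Byte 1: 0xE4 = 11100100, payload 0100 (4 bits).
Byte 2: 0xB3 = 10110011 (10xxxxxx ✓), payload 110011.
Byte 3: 0x9F = 10011111 (10xxxxxx ✓), payload 011111.
Concatenate: 0100110011011111 = 0x4CDF (16 bits → U+4CDF).

U+4CDF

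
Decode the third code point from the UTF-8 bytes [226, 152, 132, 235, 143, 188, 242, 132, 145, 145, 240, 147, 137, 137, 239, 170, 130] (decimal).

Offset 0: leading byte 0xE2 = 11100010 → 3-byte char #1 = E2 98 84.
Offset 3: leading byte 0xEB = 11101011 → 3-byte char #2 = EB 8F BC.
Offset 6: leading byte 0xF2 = 11110010 → 4-byte char #3 = F2 84 91 91.
Leading byte 0xF2 = 11110010 matches 11110xxx → 4-byte sequence.
Byte 1: 0xF2 = 11110010, payload 010 (3 bits).
Byte 2: 0x84 = 10000100 (10xxxxxx ✓), payload 000100.
Byte 3: 0x91 = 10010001 (10xxxxxx ✓), payload 010001.
Byte 4: 0x91 = 10010001 (10xxxxxx ✓), payload 010001.
Concatenate: 010000100010001010001 = 0x84451 (21 bits → U+84451).

U+84451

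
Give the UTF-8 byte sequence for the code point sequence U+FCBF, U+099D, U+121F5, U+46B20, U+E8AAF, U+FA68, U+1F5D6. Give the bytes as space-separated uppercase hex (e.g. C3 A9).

EF B2 BF E0 A6 9D F0 92 87 B5 F1 86 AC A0 F3 A8 AA AF EF A9 A8 F0 9F 97 96

U+FCBF: 3-byte form → EF B2 BF.
U+099D: 3-byte form → E0 A6 9D.
U+121F5: 4-byte form → F0 92 87 B5.
U+46B20: 4-byte form → F1 86 AC A0.
U+E8AAF: 4-byte form → F3 A8 AA AF.
U+FA68: 3-byte form → EF A9 A8.
U+1F5D6: 4-byte form → F0 9F 97 96.
Concatenated (25 bytes): EF B2 BF E0 A6 9D F0 92 87 B5 F1 86 AC A0 F3 A8 AA AF EF A9 A8 F0 9F 97 96.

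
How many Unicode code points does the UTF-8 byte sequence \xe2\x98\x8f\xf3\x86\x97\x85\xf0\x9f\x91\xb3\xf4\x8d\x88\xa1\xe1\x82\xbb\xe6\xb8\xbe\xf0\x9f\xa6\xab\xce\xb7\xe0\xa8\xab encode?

9

Byte at offset 0: 0xE2 = 11100010 → 3-byte char (#1). Advance 3.
Byte at offset 3: 0xF3 = 11110011 → 4-byte char (#2). Advance 4.
Byte at offset 7: 0xF0 = 11110000 → 4-byte char (#3). Advance 4.
Byte at offset 11: 0xF4 = 11110100 → 4-byte char (#4). Advance 4.
Byte at offset 15: 0xE1 = 11100001 → 3-byte char (#5). Advance 3.
Byte at offset 18: 0xE6 = 11100110 → 3-byte char (#6). Advance 3.
Byte at offset 21: 0xF0 = 11110000 → 4-byte char (#7). Advance 4.
Byte at offset 25: 0xCE = 11001110 → 2-byte char (#8). Advance 2.
Byte at offset 27: 0xE0 = 11100000 → 3-byte char (#9). Advance 3.
Reached end at offset 30 after 9 code points.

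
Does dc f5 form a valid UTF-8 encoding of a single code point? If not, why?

Leading byte 0xDC = 11011100 → 2-byte form.
Byte 2 is 0xF5 = 11110101, which is not 10xxxxxx — expected a continuation byte.

invalid (non-continuation byte where continuation expected)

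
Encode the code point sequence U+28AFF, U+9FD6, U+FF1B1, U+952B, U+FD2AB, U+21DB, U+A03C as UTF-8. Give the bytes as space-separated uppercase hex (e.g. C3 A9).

U+28AFF: 4-byte form → F0 A8 AB BF.
U+9FD6: 3-byte form → E9 BF 96.
U+FF1B1: 4-byte form → F3 BF 86 B1.
U+952B: 3-byte form → E9 94 AB.
U+FD2AB: 4-byte form → F3 BD 8A AB.
U+21DB: 3-byte form → E2 87 9B.
U+A03C: 3-byte form → EA 80 BC.
Concatenated (24 bytes): F0 A8 AB BF E9 BF 96 F3 BF 86 B1 E9 94 AB F3 BD 8A AB E2 87 9B EA 80 BC.

F0 A8 AB BF E9 BF 96 F3 BF 86 B1 E9 94 AB F3 BD 8A AB E2 87 9B EA 80 BC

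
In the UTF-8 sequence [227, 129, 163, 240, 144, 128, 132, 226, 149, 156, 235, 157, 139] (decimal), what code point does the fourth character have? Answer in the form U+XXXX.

U+B74B

Offset 0: leading byte 0xE3 = 11100011 → 3-byte char #1 = E3 81 A3.
Offset 3: leading byte 0xF0 = 11110000 → 4-byte char #2 = F0 90 80 84.
Offset 7: leading byte 0xE2 = 11100010 → 3-byte char #3 = E2 95 9C.
Offset 10: leading byte 0xEB = 11101011 → 3-byte char #4 = EB 9D 8B.
Leading byte 0xEB = 11101011 matches 1110xxxx → 3-byte sequence.
Byte 1: 0xEB = 11101011, payload 1011 (4 bits).
Byte 2: 0x9D = 10011101 (10xxxxxx ✓), payload 011101.
Byte 3: 0x8B = 10001011 (10xxxxxx ✓), payload 001011.
Concatenate: 1011011101001011 = 0xB74B (16 bits → U+B74B).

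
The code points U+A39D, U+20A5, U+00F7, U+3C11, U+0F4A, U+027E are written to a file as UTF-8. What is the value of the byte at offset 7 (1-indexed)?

0xC3

1-indexed offset 7 is 0-indexed offset 6.
U+A39D → 3-byte form EA 8E 9D at offsets 0–2.
U+20A5 → 3-byte form E2 82 A5 at offsets 3–5.
U+00F7 → 2-byte form C3 B7 at offsets 6–7.
Offset 6 falls in char 3's range; it's byte 1 of C3 B7 = 0xC3.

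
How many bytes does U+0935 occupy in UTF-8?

U+0935 = 0x935. UTF-8 uses 1 byte below 0x80, 2 below 0x800, 3 below 0x10000, 4 up to 0x10FFFF. 0x935 is in U+0800–U+FFFF → 3 bytes.

3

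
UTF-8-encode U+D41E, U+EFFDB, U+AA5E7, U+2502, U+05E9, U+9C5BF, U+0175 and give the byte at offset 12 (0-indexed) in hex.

U+D41E → 3-byte form ED 90 9E at offsets 0–2.
U+EFFDB → 4-byte form F3 AF BF 9B at offsets 3–6.
U+AA5E7 → 4-byte form F2 AA 97 A7 at offsets 7–10.
U+2502 → 3-byte form E2 94 82 at offsets 11–13.
Offset 12 falls in char 4's range; it's byte 2 of E2 94 82 = 0x94.

0x94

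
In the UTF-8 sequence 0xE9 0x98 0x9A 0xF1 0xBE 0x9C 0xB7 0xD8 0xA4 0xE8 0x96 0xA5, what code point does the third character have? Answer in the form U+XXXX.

Offset 0: leading byte 0xE9 = 11101001 → 3-byte char #1 = E9 98 9A.
Offset 3: leading byte 0xF1 = 11110001 → 4-byte char #2 = F1 BE 9C B7.
Offset 7: leading byte 0xD8 = 11011000 → 2-byte char #3 = D8 A4.
Leading byte 0xD8 = 11011000 matches 110xxxxx → 2-byte sequence.
Byte 1: 0xD8 = 11011000, payload 11000 (5 bits).
Byte 2: 0xA4 = 10100100 (10xxxxxx ✓), payload 100100.
Concatenate: 11000100100 = 0x624 (11 bits → U+0624).

U+0624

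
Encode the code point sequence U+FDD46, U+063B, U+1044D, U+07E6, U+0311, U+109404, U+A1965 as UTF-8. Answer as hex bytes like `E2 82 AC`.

U+FDD46: 4-byte form → F3 BD B5 86.
U+063B: 2-byte form → D8 BB.
U+1044D: 4-byte form → F0 90 91 8D.
U+07E6: 2-byte form → DF A6.
U+0311: 2-byte form → CC 91.
U+109404: 4-byte form → F4 89 90 84.
U+A1965: 4-byte form → F2 A1 A5 A5.
Concatenated (22 bytes): F3 BD B5 86 D8 BB F0 90 91 8D DF A6 CC 91 F4 89 90 84 F2 A1 A5 A5.

F3 BD B5 86 D8 BB F0 90 91 8D DF A6 CC 91 F4 89 90 84 F2 A1 A5 A5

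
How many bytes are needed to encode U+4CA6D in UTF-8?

4

U+4CA6D = 0x4CA6D. UTF-8 uses 1 byte below 0x80, 2 below 0x800, 3 below 0x10000, 4 up to 0x10FFFF. 0x4CA6D is in U+10000–U+10FFFF → 4 bytes.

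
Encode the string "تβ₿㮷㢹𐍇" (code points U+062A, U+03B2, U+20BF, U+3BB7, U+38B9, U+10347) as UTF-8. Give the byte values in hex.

D8 AA CE B2 E2 82 BF E3 AE B7 E3 A2 B9 F0 90 8D 87

U+062A: 2-byte form → D8 AA.
U+03B2: 2-byte form → CE B2.
U+20BF: 3-byte form → E2 82 BF.
U+3BB7: 3-byte form → E3 AE B7.
U+38B9: 3-byte form → E3 A2 B9.
U+10347: 4-byte form → F0 90 8D 87.
Concatenated (17 bytes): D8 AA CE B2 E2 82 BF E3 AE B7 E3 A2 B9 F0 90 8D 87.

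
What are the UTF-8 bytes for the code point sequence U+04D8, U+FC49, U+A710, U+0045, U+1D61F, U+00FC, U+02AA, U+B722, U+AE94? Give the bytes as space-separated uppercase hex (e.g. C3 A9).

U+04D8: 2-byte form → D3 98.
U+FC49: 3-byte form → EF B1 89.
U+A710: 3-byte form → EA 9C 90.
U+0045: 1-byte form → 45.
U+1D61F: 4-byte form → F0 9D 98 9F.
U+00FC: 2-byte form → C3 BC.
U+02AA: 2-byte form → CA AA.
U+B722: 3-byte form → EB 9C A2.
U+AE94: 3-byte form → EA BA 94.
Concatenated (23 bytes): D3 98 EF B1 89 EA 9C 90 45 F0 9D 98 9F C3 BC CA AA EB 9C A2 EA BA 94.

D3 98 EF B1 89 EA 9C 90 45 F0 9D 98 9F C3 BC CA AA EB 9C A2 EA BA 94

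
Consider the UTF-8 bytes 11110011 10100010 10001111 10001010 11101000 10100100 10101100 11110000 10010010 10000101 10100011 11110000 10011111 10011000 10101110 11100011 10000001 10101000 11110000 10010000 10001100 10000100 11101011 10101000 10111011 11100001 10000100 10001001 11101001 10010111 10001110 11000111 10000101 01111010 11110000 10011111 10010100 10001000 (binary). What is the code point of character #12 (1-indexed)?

Offset 0: leading byte 0xF3 = 11110011 → 4-byte char #1 = F3 A2 8F 8A.
Offset 4: leading byte 0xE8 = 11101000 → 3-byte char #2 = E8 A4 AC.
Offset 7: leading byte 0xF0 = 11110000 → 4-byte char #3 = F0 92 85 A3.
Offset 11: leading byte 0xF0 = 11110000 → 4-byte char #4 = F0 9F 98 AE.
Offset 15: leading byte 0xE3 = 11100011 → 3-byte char #5 = E3 81 A8.
Offset 18: leading byte 0xF0 = 11110000 → 4-byte char #6 = F0 90 8C 84.
Offset 22: leading byte 0xEB = 11101011 → 3-byte char #7 = EB A8 BB.
Offset 25: leading byte 0xE1 = 11100001 → 3-byte char #8 = E1 84 89.
Offset 28: leading byte 0xE9 = 11101001 → 3-byte char #9 = E9 97 8E.
Offset 31: leading byte 0xC7 = 11000111 → 2-byte char #10 = C7 85.
Offset 33: leading byte 0x7A = 01111010 → 1-byte char #11 = 7A.
Offset 34: leading byte 0xF0 = 11110000 → 4-byte char #12 = F0 9F 94 88.
Leading byte 0xF0 = 11110000 matches 11110xxx → 4-byte sequence.
Byte 1: 0xF0 = 11110000, payload 000 (3 bits).
Byte 2: 0x9F = 10011111 (10xxxxxx ✓), payload 011111.
Byte 3: 0x94 = 10010100 (10xxxxxx ✓), payload 010100.
Byte 4: 0x88 = 10001000 (10xxxxxx ✓), payload 001000.
Concatenate: 000011111010100001000 = 0x1F508 (21 bits → U+1F508).

U+1F508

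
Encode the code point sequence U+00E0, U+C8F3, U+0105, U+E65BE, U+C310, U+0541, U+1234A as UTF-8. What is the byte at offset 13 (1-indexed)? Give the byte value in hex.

1-indexed offset 13 is 0-indexed offset 12.
U+00E0 → 2-byte form C3 A0 at offsets 0–1.
U+C8F3 → 3-byte form EC A3 B3 at offsets 2–4.
U+0105 → 2-byte form C4 85 at offsets 5–6.
U+E65BE → 4-byte form F3 A6 96 BE at offsets 7–10.
U+C310 → 3-byte form EC 8C 90 at offsets 11–13.
Offset 12 falls in char 5's range; it's byte 2 of EC 8C 90 = 0x8C.

0x8C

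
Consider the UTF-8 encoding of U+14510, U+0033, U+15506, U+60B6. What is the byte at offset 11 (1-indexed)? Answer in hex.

0x82

1-indexed offset 11 is 0-indexed offset 10.
U+14510 → 4-byte form F0 94 94 90 at offsets 0–3.
U+0033 → 1-byte form 33 at offsets 4–4.
U+15506 → 4-byte form F0 95 94 86 at offsets 5–8.
U+60B6 → 3-byte form E6 82 B6 at offsets 9–11.
Offset 10 falls in char 4's range; it's byte 2 of E6 82 B6 = 0x82.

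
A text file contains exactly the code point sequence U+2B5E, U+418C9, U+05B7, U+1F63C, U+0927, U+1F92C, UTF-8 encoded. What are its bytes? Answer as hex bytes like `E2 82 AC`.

U+2B5E: 3-byte form → E2 AD 9E.
U+418C9: 4-byte form → F1 81 A3 89.
U+05B7: 2-byte form → D6 B7.
U+1F63C: 4-byte form → F0 9F 98 BC.
U+0927: 3-byte form → E0 A4 A7.
U+1F92C: 4-byte form → F0 9F A4 AC.
Concatenated (20 bytes): E2 AD 9E F1 81 A3 89 D6 B7 F0 9F 98 BC E0 A4 A7 F0 9F A4 AC.

E2 AD 9E F1 81 A3 89 D6 B7 F0 9F 98 BC E0 A4 A7 F0 9F A4 AC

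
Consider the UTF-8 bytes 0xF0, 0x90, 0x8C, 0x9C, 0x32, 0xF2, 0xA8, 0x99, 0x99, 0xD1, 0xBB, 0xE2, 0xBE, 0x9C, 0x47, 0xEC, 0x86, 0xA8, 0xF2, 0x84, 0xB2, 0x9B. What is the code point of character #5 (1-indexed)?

U+2F9C

Offset 0: leading byte 0xF0 = 11110000 → 4-byte char #1 = F0 90 8C 9C.
Offset 4: leading byte 0x32 = 00110010 → 1-byte char #2 = 32.
Offset 5: leading byte 0xF2 = 11110010 → 4-byte char #3 = F2 A8 99 99.
Offset 9: leading byte 0xD1 = 11010001 → 2-byte char #4 = D1 BB.
Offset 11: leading byte 0xE2 = 11100010 → 3-byte char #5 = E2 BE 9C.
Leading byte 0xE2 = 11100010 matches 1110xxxx → 3-byte sequence.
Byte 1: 0xE2 = 11100010, payload 0010 (4 bits).
Byte 2: 0xBE = 10111110 (10xxxxxx ✓), payload 111110.
Byte 3: 0x9C = 10011100 (10xxxxxx ✓), payload 011100.
Concatenate: 0010111110011100 = 0x2F9C (16 bits → U+2F9C).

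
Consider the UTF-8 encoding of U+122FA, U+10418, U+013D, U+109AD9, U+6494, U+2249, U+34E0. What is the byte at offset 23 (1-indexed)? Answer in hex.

1-indexed offset 23 is 0-indexed offset 22.
U+122FA → 4-byte form F0 92 8B BA at offsets 0–3.
U+10418 → 4-byte form F0 90 90 98 at offsets 4–7.
U+013D → 2-byte form C4 BD at offsets 8–9.
U+109AD9 → 4-byte form F4 89 AB 99 at offsets 10–13.
U+6494 → 3-byte form E6 92 94 at offsets 14–16.
U+2249 → 3-byte form E2 89 89 at offsets 17–19.
U+34E0 → 3-byte form E3 93 A0 at offsets 20–22.
Offset 22 falls in char 7's range; it's byte 3 of E3 93 A0 = 0xA0.

0xA0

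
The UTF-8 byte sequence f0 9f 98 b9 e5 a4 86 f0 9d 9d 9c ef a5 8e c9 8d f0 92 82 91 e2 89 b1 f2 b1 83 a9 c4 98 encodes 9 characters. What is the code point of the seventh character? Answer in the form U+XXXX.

U+2271

Offset 0: leading byte 0xF0 = 11110000 → 4-byte char #1 = F0 9F 98 B9.
Offset 4: leading byte 0xE5 = 11100101 → 3-byte char #2 = E5 A4 86.
Offset 7: leading byte 0xF0 = 11110000 → 4-byte char #3 = F0 9D 9D 9C.
Offset 11: leading byte 0xEF = 11101111 → 3-byte char #4 = EF A5 8E.
Offset 14: leading byte 0xC9 = 11001001 → 2-byte char #5 = C9 8D.
Offset 16: leading byte 0xF0 = 11110000 → 4-byte char #6 = F0 92 82 91.
Offset 20: leading byte 0xE2 = 11100010 → 3-byte char #7 = E2 89 B1.
Leading byte 0xE2 = 11100010 matches 1110xxxx → 3-byte sequence.
Byte 1: 0xE2 = 11100010, payload 0010 (4 bits).
Byte 2: 0x89 = 10001001 (10xxxxxx ✓), payload 001001.
Byte 3: 0xB1 = 10110001 (10xxxxxx ✓), payload 110001.
Concatenate: 0010001001110001 = 0x2271 (16 bits → U+2271).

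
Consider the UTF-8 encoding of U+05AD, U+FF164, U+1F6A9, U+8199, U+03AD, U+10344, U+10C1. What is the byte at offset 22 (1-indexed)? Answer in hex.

1-indexed offset 22 is 0-indexed offset 21.
U+05AD → 2-byte form D6 AD at offsets 0–1.
U+FF164 → 4-byte form F3 BF 85 A4 at offsets 2–5.
U+1F6A9 → 4-byte form F0 9F 9A A9 at offsets 6–9.
U+8199 → 3-byte form E8 86 99 at offsets 10–12.
U+03AD → 2-byte form CE AD at offsets 13–14.
U+10344 → 4-byte form F0 90 8D 84 at offsets 15–18.
U+10C1 → 3-byte form E1 83 81 at offsets 19–21.
Offset 21 falls in char 7's range; it's byte 3 of E1 83 81 = 0x81.

0x81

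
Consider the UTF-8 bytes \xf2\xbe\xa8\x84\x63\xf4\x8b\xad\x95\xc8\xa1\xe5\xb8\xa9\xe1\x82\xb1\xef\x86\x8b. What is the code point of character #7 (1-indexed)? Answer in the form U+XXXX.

Offset 0: leading byte 0xF2 = 11110010 → 4-byte char #1 = F2 BE A8 84.
Offset 4: leading byte 0x63 = 01100011 → 1-byte char #2 = 63.
Offset 5: leading byte 0xF4 = 11110100 → 4-byte char #3 = F4 8B AD 95.
Offset 9: leading byte 0xC8 = 11001000 → 2-byte char #4 = C8 A1.
Offset 11: leading byte 0xE5 = 11100101 → 3-byte char #5 = E5 B8 A9.
Offset 14: leading byte 0xE1 = 11100001 → 3-byte char #6 = E1 82 B1.
Offset 17: leading byte 0xEF = 11101111 → 3-byte char #7 = EF 86 8B.
Leading byte 0xEF = 11101111 matches 1110xxxx → 3-byte sequence.
Byte 1: 0xEF = 11101111, payload 1111 (4 bits).
Byte 2: 0x86 = 10000110 (10xxxxxx ✓), payload 000110.
Byte 3: 0x8B = 10001011 (10xxxxxx ✓), payload 001011.
Concatenate: 1111000110001011 = 0xF18B (16 bits → U+F18B).

U+F18B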